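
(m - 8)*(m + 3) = m^2 - 5*m - 24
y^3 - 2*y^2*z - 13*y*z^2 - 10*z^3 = (y - 5*z)*(y + z)*(y + 2*z)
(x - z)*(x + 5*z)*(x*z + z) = x^3*z + 4*x^2*z^2 + x^2*z - 5*x*z^3 + 4*x*z^2 - 5*z^3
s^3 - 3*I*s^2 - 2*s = s*(s - 2*I)*(s - I)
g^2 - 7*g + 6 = (g - 6)*(g - 1)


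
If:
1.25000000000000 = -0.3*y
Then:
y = -4.17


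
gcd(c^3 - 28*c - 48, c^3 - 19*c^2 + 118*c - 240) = c - 6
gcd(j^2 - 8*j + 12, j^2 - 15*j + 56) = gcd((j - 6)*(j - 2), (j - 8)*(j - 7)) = 1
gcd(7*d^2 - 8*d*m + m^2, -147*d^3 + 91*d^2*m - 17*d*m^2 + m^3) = 7*d - m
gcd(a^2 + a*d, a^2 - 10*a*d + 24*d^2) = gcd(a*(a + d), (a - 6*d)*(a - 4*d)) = 1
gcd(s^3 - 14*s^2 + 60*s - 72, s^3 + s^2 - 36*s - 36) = s - 6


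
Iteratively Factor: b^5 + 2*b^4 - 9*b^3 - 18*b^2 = (b + 2)*(b^4 - 9*b^2) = b*(b + 2)*(b^3 - 9*b) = b^2*(b + 2)*(b^2 - 9) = b^2*(b - 3)*(b + 2)*(b + 3)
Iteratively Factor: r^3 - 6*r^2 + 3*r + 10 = (r - 2)*(r^2 - 4*r - 5) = (r - 2)*(r + 1)*(r - 5)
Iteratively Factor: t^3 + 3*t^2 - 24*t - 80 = (t + 4)*(t^2 - t - 20) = (t - 5)*(t + 4)*(t + 4)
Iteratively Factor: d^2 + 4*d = (d + 4)*(d)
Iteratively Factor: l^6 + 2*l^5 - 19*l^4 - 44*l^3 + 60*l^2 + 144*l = (l + 2)*(l^5 - 19*l^3 - 6*l^2 + 72*l) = l*(l + 2)*(l^4 - 19*l^2 - 6*l + 72) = l*(l + 2)*(l + 3)*(l^3 - 3*l^2 - 10*l + 24) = l*(l - 4)*(l + 2)*(l + 3)*(l^2 + l - 6) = l*(l - 4)*(l - 2)*(l + 2)*(l + 3)*(l + 3)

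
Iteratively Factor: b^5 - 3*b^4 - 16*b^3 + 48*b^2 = (b - 3)*(b^4 - 16*b^2) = b*(b - 3)*(b^3 - 16*b) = b^2*(b - 3)*(b^2 - 16) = b^2*(b - 4)*(b - 3)*(b + 4)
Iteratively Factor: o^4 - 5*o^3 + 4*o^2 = (o)*(o^3 - 5*o^2 + 4*o) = o^2*(o^2 - 5*o + 4) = o^2*(o - 1)*(o - 4)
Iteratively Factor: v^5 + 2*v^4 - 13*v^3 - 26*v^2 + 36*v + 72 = (v - 3)*(v^4 + 5*v^3 + 2*v^2 - 20*v - 24) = (v - 3)*(v + 2)*(v^3 + 3*v^2 - 4*v - 12) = (v - 3)*(v + 2)^2*(v^2 + v - 6) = (v - 3)*(v + 2)^2*(v + 3)*(v - 2)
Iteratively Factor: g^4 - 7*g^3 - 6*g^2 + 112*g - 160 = (g - 2)*(g^3 - 5*g^2 - 16*g + 80) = (g - 4)*(g - 2)*(g^2 - g - 20) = (g - 4)*(g - 2)*(g + 4)*(g - 5)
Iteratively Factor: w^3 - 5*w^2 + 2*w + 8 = (w + 1)*(w^2 - 6*w + 8) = (w - 2)*(w + 1)*(w - 4)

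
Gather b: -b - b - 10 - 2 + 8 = -2*b - 4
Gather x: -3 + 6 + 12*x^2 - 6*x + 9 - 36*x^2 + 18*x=-24*x^2 + 12*x + 12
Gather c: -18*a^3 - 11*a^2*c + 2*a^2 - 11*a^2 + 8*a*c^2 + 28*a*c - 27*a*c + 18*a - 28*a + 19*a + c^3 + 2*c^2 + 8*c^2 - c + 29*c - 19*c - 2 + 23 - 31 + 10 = -18*a^3 - 9*a^2 + 9*a + c^3 + c^2*(8*a + 10) + c*(-11*a^2 + a + 9)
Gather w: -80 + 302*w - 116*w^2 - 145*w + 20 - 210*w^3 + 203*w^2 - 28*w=-210*w^3 + 87*w^2 + 129*w - 60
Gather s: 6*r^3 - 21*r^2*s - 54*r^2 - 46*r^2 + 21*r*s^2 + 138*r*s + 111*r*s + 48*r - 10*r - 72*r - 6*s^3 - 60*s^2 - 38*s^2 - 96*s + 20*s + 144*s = 6*r^3 - 100*r^2 - 34*r - 6*s^3 + s^2*(21*r - 98) + s*(-21*r^2 + 249*r + 68)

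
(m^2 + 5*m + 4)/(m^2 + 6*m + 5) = (m + 4)/(m + 5)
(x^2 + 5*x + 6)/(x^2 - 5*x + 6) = (x^2 + 5*x + 6)/(x^2 - 5*x + 6)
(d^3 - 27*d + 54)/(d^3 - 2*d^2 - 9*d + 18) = (d^2 + 3*d - 18)/(d^2 + d - 6)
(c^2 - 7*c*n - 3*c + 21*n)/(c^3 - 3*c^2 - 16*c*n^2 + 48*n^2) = (c - 7*n)/(c^2 - 16*n^2)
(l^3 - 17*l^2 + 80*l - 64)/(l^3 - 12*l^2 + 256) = (l - 1)/(l + 4)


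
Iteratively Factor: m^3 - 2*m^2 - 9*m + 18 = (m + 3)*(m^2 - 5*m + 6) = (m - 2)*(m + 3)*(m - 3)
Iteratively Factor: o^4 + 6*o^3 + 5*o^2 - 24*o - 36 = (o + 2)*(o^3 + 4*o^2 - 3*o - 18) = (o + 2)*(o + 3)*(o^2 + o - 6) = (o + 2)*(o + 3)^2*(o - 2)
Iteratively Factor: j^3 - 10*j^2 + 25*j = (j)*(j^2 - 10*j + 25) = j*(j - 5)*(j - 5)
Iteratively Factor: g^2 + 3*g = (g)*(g + 3)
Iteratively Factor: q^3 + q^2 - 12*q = (q + 4)*(q^2 - 3*q) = q*(q + 4)*(q - 3)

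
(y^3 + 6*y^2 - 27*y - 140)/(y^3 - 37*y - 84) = (y^2 + 2*y - 35)/(y^2 - 4*y - 21)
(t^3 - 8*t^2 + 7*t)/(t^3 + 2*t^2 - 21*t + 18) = t*(t - 7)/(t^2 + 3*t - 18)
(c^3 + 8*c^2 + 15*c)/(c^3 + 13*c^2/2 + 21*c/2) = 2*(c + 5)/(2*c + 7)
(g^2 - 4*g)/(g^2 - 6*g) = (g - 4)/(g - 6)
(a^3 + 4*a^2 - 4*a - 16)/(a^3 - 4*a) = (a + 4)/a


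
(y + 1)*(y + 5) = y^2 + 6*y + 5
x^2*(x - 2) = x^3 - 2*x^2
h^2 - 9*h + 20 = (h - 5)*(h - 4)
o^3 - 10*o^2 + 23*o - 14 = (o - 7)*(o - 2)*(o - 1)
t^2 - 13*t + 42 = (t - 7)*(t - 6)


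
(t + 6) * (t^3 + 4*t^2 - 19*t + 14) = t^4 + 10*t^3 + 5*t^2 - 100*t + 84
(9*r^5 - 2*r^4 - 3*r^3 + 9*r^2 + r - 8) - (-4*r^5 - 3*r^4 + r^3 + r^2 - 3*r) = 13*r^5 + r^4 - 4*r^3 + 8*r^2 + 4*r - 8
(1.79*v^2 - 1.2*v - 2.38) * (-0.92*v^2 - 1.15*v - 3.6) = -1.6468*v^4 - 0.9545*v^3 - 2.8744*v^2 + 7.057*v + 8.568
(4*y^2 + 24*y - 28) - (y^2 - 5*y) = 3*y^2 + 29*y - 28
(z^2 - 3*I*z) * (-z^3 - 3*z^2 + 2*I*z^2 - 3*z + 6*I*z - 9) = -z^5 - 3*z^4 + 5*I*z^4 + 3*z^3 + 15*I*z^3 + 9*z^2 + 9*I*z^2 + 27*I*z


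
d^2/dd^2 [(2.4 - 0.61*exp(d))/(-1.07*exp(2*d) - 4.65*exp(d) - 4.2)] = (0.698389*exp(4*d) - 14.026095*exp(3*d) - 52.27164*exp(2*d) - 20.6649*exp(d) + 57.6324)*exp(d)/(1.225043*exp(6*d) + 15.971355*exp(5*d) + 83.833965*exp(4*d) + 225.927225*exp(3*d) + 329.0679*exp(2*d) + 246.078*exp(d) + 74.088)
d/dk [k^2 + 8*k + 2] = 2*k + 8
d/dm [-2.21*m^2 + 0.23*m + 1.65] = 0.23 - 4.42*m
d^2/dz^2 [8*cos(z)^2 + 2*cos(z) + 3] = -2*cos(z) - 16*cos(2*z)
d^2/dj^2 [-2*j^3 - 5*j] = -12*j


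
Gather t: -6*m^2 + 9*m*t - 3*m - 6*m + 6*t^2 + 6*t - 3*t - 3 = -6*m^2 - 9*m + 6*t^2 + t*(9*m + 3) - 3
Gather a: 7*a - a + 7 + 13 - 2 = 6*a + 18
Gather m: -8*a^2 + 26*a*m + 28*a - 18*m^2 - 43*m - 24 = -8*a^2 + 28*a - 18*m^2 + m*(26*a - 43) - 24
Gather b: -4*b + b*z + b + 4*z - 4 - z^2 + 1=b*(z - 3) - z^2 + 4*z - 3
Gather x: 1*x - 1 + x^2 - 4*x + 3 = x^2 - 3*x + 2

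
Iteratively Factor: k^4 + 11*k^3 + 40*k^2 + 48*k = (k + 4)*(k^3 + 7*k^2 + 12*k) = (k + 3)*(k + 4)*(k^2 + 4*k) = k*(k + 3)*(k + 4)*(k + 4)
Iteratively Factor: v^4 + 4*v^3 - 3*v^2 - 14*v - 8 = (v + 4)*(v^3 - 3*v - 2) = (v + 1)*(v + 4)*(v^2 - v - 2) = (v + 1)^2*(v + 4)*(v - 2)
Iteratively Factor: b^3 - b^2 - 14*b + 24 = (b - 2)*(b^2 + b - 12) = (b - 3)*(b - 2)*(b + 4)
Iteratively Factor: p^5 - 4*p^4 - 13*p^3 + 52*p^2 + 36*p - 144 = (p - 4)*(p^4 - 13*p^2 + 36) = (p - 4)*(p - 3)*(p^3 + 3*p^2 - 4*p - 12) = (p - 4)*(p - 3)*(p - 2)*(p^2 + 5*p + 6) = (p - 4)*(p - 3)*(p - 2)*(p + 3)*(p + 2)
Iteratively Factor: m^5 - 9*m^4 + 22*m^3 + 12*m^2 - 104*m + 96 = (m - 4)*(m^4 - 5*m^3 + 2*m^2 + 20*m - 24) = (m - 4)*(m - 2)*(m^3 - 3*m^2 - 4*m + 12) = (m - 4)*(m - 2)^2*(m^2 - m - 6) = (m - 4)*(m - 3)*(m - 2)^2*(m + 2)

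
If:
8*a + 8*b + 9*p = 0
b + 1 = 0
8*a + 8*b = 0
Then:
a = 1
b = -1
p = 0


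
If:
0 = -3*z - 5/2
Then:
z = -5/6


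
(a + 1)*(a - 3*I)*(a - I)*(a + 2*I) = a^4 + a^3 - 2*I*a^3 + 5*a^2 - 2*I*a^2 + 5*a - 6*I*a - 6*I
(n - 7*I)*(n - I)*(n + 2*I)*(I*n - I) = I*n^4 + 6*n^3 - I*n^3 - 6*n^2 + 9*I*n^2 + 14*n - 9*I*n - 14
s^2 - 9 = (s - 3)*(s + 3)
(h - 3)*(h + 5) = h^2 + 2*h - 15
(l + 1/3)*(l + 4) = l^2 + 13*l/3 + 4/3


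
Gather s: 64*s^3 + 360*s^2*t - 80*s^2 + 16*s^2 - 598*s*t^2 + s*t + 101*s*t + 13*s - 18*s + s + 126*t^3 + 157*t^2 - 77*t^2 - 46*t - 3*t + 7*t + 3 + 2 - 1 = 64*s^3 + s^2*(360*t - 64) + s*(-598*t^2 + 102*t - 4) + 126*t^3 + 80*t^2 - 42*t + 4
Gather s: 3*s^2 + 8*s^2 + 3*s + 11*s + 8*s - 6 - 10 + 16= 11*s^2 + 22*s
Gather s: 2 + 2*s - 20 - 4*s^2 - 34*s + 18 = -4*s^2 - 32*s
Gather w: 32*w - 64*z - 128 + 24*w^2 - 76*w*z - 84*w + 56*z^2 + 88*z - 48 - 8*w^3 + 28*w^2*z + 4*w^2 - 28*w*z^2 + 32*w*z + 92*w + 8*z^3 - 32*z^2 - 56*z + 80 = -8*w^3 + w^2*(28*z + 28) + w*(-28*z^2 - 44*z + 40) + 8*z^3 + 24*z^2 - 32*z - 96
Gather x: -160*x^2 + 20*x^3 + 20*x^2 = 20*x^3 - 140*x^2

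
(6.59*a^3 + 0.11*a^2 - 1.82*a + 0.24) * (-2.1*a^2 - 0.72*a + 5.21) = -13.839*a^5 - 4.9758*a^4 + 38.0767*a^3 + 1.3795*a^2 - 9.655*a + 1.2504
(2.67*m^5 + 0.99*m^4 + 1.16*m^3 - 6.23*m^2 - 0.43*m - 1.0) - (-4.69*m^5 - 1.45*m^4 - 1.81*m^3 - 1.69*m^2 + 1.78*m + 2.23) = 7.36*m^5 + 2.44*m^4 + 2.97*m^3 - 4.54*m^2 - 2.21*m - 3.23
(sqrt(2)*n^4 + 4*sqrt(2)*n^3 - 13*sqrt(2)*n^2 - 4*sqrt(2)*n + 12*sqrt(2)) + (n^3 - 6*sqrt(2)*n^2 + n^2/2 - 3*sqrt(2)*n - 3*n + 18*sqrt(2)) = sqrt(2)*n^4 + n^3 + 4*sqrt(2)*n^3 - 19*sqrt(2)*n^2 + n^2/2 - 7*sqrt(2)*n - 3*n + 30*sqrt(2)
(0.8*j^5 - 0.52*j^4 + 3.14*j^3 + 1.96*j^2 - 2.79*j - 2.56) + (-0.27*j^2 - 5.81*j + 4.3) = 0.8*j^5 - 0.52*j^4 + 3.14*j^3 + 1.69*j^2 - 8.6*j + 1.74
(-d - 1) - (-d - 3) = 2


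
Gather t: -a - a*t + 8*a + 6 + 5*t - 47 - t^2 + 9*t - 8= 7*a - t^2 + t*(14 - a) - 49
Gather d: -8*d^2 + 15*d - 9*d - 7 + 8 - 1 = -8*d^2 + 6*d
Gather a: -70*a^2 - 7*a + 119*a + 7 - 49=-70*a^2 + 112*a - 42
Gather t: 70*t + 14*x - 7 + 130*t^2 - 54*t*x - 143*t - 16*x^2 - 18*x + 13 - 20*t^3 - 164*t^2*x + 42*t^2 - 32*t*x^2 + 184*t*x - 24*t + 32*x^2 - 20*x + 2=-20*t^3 + t^2*(172 - 164*x) + t*(-32*x^2 + 130*x - 97) + 16*x^2 - 24*x + 8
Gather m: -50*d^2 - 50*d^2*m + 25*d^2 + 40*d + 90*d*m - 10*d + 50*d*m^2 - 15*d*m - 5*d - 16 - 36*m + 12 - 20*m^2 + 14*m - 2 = -25*d^2 + 25*d + m^2*(50*d - 20) + m*(-50*d^2 + 75*d - 22) - 6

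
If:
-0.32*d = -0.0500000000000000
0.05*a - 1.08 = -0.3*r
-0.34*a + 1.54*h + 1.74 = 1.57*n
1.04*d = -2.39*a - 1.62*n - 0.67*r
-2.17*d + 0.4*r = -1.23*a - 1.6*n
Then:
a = -1.33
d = 0.16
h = -1.14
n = 0.28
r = 3.82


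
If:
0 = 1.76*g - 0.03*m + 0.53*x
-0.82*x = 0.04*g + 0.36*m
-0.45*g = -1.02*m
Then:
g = 0.00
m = 0.00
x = 0.00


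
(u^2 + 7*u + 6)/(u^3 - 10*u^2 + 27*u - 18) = (u^2 + 7*u + 6)/(u^3 - 10*u^2 + 27*u - 18)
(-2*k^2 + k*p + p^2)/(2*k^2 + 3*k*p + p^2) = (-k + p)/(k + p)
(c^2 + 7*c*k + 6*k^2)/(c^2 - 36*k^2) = (c + k)/(c - 6*k)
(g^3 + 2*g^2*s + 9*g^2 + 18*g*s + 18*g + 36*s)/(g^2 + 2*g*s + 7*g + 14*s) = (g^2 + 9*g + 18)/(g + 7)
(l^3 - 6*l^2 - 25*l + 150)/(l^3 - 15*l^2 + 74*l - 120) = (l + 5)/(l - 4)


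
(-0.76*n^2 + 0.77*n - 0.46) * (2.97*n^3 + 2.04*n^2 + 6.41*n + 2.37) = -2.2572*n^5 + 0.7365*n^4 - 4.667*n^3 + 2.1961*n^2 - 1.1237*n - 1.0902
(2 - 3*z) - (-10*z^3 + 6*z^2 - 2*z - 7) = 10*z^3 - 6*z^2 - z + 9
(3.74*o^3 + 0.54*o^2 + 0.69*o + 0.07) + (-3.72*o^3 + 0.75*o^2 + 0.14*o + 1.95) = 0.02*o^3 + 1.29*o^2 + 0.83*o + 2.02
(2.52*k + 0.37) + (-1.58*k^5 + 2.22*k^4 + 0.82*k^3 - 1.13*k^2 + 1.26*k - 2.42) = -1.58*k^5 + 2.22*k^4 + 0.82*k^3 - 1.13*k^2 + 3.78*k - 2.05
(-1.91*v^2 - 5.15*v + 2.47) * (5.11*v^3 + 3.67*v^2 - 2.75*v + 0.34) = -9.7601*v^5 - 33.3262*v^4 - 1.0263*v^3 + 22.578*v^2 - 8.5435*v + 0.8398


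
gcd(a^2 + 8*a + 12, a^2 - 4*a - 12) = a + 2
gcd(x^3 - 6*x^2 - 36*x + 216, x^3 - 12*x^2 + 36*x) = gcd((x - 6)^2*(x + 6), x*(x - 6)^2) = x^2 - 12*x + 36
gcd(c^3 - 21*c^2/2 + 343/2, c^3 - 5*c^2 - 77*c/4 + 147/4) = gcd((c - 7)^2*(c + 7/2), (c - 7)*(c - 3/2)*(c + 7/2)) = c^2 - 7*c/2 - 49/2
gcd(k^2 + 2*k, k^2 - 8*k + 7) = 1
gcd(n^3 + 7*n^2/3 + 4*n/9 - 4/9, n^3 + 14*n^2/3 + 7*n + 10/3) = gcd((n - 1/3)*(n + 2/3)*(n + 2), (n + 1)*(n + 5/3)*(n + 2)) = n + 2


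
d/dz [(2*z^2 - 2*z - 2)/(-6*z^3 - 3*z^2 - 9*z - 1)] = 4*(3*z^4 - 6*z^3 - 15*z^2 - 4*z - 4)/(36*z^6 + 36*z^5 + 117*z^4 + 66*z^3 + 87*z^2 + 18*z + 1)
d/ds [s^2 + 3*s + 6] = 2*s + 3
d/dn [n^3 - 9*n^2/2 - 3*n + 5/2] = 3*n^2 - 9*n - 3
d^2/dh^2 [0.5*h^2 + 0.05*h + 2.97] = 1.00000000000000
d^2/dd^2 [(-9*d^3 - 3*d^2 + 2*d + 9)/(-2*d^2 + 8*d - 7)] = 2*(490*d^3 - 1746*d^2 + 1839*d - 415)/(8*d^6 - 96*d^5 + 468*d^4 - 1184*d^3 + 1638*d^2 - 1176*d + 343)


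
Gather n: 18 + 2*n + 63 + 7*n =9*n + 81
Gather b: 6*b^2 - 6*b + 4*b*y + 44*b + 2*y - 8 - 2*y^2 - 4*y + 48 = 6*b^2 + b*(4*y + 38) - 2*y^2 - 2*y + 40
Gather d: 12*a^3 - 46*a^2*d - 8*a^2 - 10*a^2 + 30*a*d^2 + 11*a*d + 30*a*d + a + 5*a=12*a^3 - 18*a^2 + 30*a*d^2 + 6*a + d*(-46*a^2 + 41*a)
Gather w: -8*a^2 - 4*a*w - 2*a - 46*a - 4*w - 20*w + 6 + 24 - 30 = -8*a^2 - 48*a + w*(-4*a - 24)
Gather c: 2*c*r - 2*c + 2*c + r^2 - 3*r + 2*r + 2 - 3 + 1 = 2*c*r + r^2 - r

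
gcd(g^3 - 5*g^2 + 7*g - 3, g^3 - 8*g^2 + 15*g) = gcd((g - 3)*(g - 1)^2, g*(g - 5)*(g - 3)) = g - 3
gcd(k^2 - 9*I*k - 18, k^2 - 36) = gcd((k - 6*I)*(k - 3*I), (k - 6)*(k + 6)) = 1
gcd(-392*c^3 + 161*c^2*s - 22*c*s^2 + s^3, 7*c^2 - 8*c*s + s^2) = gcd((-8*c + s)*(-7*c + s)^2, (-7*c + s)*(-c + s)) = -7*c + s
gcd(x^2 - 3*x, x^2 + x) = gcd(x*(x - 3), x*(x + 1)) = x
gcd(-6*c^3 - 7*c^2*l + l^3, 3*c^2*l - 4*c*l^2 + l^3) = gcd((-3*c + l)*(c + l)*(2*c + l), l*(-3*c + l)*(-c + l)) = 3*c - l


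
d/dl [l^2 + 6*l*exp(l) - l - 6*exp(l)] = 6*l*exp(l) + 2*l - 1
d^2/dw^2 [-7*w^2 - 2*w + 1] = -14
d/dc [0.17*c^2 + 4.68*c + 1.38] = 0.34*c + 4.68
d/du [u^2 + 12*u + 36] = 2*u + 12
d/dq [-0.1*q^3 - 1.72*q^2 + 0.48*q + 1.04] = -0.3*q^2 - 3.44*q + 0.48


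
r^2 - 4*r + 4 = (r - 2)^2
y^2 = y^2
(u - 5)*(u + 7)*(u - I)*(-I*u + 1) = -I*u^4 - 2*I*u^3 + 34*I*u^2 - 2*I*u + 35*I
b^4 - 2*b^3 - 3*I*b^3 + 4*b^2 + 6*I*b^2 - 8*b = b*(b - 2)*(b - 4*I)*(b + I)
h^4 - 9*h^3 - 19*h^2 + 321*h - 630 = (h - 7)*(h - 5)*(h - 3)*(h + 6)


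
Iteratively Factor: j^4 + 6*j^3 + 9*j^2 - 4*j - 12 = (j + 3)*(j^3 + 3*j^2 - 4) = (j + 2)*(j + 3)*(j^2 + j - 2) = (j - 1)*(j + 2)*(j + 3)*(j + 2)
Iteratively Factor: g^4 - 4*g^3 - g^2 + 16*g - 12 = (g - 3)*(g^3 - g^2 - 4*g + 4) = (g - 3)*(g - 2)*(g^2 + g - 2) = (g - 3)*(g - 2)*(g + 2)*(g - 1)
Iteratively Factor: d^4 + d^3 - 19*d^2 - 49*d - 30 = (d - 5)*(d^3 + 6*d^2 + 11*d + 6) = (d - 5)*(d + 3)*(d^2 + 3*d + 2) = (d - 5)*(d + 2)*(d + 3)*(d + 1)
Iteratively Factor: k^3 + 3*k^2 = (k + 3)*(k^2) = k*(k + 3)*(k)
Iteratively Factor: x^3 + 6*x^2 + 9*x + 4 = (x + 1)*(x^2 + 5*x + 4) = (x + 1)*(x + 4)*(x + 1)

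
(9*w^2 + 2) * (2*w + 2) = 18*w^3 + 18*w^2 + 4*w + 4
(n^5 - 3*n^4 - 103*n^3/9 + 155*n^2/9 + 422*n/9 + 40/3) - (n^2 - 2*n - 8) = n^5 - 3*n^4 - 103*n^3/9 + 146*n^2/9 + 440*n/9 + 64/3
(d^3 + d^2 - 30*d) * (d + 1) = d^4 + 2*d^3 - 29*d^2 - 30*d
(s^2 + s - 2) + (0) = s^2 + s - 2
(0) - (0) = 0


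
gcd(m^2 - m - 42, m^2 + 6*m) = m + 6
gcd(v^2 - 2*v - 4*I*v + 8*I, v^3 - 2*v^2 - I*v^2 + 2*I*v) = v - 2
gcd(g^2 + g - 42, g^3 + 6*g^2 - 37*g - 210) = g^2 + g - 42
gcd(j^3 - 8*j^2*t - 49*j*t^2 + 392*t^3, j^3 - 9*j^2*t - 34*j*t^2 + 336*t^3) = j^2 - 15*j*t + 56*t^2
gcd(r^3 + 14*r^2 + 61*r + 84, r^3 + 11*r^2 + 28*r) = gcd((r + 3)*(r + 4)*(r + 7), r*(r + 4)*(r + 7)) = r^2 + 11*r + 28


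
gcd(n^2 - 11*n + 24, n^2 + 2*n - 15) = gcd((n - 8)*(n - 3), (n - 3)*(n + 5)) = n - 3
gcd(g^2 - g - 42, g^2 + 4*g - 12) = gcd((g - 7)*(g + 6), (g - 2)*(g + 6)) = g + 6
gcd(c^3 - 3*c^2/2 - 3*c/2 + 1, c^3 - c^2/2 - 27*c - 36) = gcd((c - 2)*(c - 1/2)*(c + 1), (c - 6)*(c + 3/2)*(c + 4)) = 1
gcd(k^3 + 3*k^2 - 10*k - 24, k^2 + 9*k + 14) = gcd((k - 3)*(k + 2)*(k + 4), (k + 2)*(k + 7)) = k + 2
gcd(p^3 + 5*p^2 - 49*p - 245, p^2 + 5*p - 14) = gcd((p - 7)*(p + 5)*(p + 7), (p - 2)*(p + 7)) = p + 7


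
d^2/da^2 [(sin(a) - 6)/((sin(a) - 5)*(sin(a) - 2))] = (-sin(a)^5 + 17*sin(a)^4 - 64*sin(a)^3 - 52*sin(a)^2 + 512*sin(a) - 328)/((sin(a) - 5)^3*(sin(a) - 2)^3)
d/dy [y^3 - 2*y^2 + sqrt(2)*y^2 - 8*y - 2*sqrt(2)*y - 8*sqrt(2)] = 3*y^2 - 4*y + 2*sqrt(2)*y - 8 - 2*sqrt(2)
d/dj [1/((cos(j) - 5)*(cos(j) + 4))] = (-sin(j) + sin(2*j))/((cos(j) - 5)^2*(cos(j) + 4)^2)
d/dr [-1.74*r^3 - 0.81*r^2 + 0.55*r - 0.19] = -5.22*r^2 - 1.62*r + 0.55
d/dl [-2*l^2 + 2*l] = 2 - 4*l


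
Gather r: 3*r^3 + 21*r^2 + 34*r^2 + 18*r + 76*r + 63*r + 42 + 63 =3*r^3 + 55*r^2 + 157*r + 105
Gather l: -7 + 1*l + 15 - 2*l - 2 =6 - l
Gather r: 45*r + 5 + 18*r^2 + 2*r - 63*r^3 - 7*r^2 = -63*r^3 + 11*r^2 + 47*r + 5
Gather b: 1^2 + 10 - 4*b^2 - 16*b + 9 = -4*b^2 - 16*b + 20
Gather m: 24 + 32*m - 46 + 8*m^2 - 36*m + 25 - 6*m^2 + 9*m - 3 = 2*m^2 + 5*m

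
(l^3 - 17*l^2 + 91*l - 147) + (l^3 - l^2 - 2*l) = 2*l^3 - 18*l^2 + 89*l - 147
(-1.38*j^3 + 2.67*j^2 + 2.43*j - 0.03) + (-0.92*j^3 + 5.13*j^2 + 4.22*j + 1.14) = -2.3*j^3 + 7.8*j^2 + 6.65*j + 1.11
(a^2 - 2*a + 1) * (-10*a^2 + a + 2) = -10*a^4 + 21*a^3 - 10*a^2 - 3*a + 2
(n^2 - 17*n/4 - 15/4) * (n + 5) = n^3 + 3*n^2/4 - 25*n - 75/4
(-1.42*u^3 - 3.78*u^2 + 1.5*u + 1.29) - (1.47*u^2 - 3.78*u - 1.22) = -1.42*u^3 - 5.25*u^2 + 5.28*u + 2.51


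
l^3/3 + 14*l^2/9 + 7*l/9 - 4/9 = (l/3 + 1/3)*(l - 1/3)*(l + 4)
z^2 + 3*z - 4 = (z - 1)*(z + 4)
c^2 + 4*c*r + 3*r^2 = (c + r)*(c + 3*r)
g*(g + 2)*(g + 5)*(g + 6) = g^4 + 13*g^3 + 52*g^2 + 60*g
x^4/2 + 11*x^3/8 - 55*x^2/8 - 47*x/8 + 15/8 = (x/2 + 1/2)*(x - 3)*(x - 1/4)*(x + 5)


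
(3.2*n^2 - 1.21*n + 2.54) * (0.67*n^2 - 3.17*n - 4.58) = 2.144*n^4 - 10.9547*n^3 - 9.1185*n^2 - 2.51*n - 11.6332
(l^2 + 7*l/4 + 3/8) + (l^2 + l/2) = 2*l^2 + 9*l/4 + 3/8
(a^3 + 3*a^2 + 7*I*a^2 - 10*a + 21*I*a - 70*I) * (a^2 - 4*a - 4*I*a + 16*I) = a^5 - a^4 + 3*I*a^4 + 6*a^3 - 3*I*a^3 + 12*a^2 - 66*I*a^2 - 616*a + 120*I*a + 1120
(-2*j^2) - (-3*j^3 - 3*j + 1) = 3*j^3 - 2*j^2 + 3*j - 1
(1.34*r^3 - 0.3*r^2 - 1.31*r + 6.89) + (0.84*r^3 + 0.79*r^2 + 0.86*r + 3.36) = 2.18*r^3 + 0.49*r^2 - 0.45*r + 10.25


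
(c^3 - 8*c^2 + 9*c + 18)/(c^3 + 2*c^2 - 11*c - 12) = (c - 6)/(c + 4)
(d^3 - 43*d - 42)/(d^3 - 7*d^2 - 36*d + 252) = (d + 1)/(d - 6)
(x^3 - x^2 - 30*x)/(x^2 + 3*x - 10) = x*(x - 6)/(x - 2)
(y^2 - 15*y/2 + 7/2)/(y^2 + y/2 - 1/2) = (y - 7)/(y + 1)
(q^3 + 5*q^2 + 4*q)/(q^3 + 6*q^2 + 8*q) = (q + 1)/(q + 2)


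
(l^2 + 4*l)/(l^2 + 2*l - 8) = l/(l - 2)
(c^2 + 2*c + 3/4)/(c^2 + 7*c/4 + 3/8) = 2*(2*c + 1)/(4*c + 1)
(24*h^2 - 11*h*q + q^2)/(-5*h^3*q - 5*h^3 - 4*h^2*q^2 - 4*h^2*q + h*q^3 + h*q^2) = (-24*h^2 + 11*h*q - q^2)/(h*(5*h^2*q + 5*h^2 + 4*h*q^2 + 4*h*q - q^3 - q^2))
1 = 1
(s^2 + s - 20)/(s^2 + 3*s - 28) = (s + 5)/(s + 7)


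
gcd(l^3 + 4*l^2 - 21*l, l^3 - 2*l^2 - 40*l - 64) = 1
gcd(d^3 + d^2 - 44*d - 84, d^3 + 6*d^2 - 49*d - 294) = d^2 - d - 42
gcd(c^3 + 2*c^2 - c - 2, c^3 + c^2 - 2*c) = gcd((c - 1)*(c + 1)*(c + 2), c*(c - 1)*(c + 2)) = c^2 + c - 2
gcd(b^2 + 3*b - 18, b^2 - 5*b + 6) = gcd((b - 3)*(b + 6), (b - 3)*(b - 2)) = b - 3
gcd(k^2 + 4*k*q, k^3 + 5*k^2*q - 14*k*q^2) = k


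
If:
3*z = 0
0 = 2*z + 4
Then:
No Solution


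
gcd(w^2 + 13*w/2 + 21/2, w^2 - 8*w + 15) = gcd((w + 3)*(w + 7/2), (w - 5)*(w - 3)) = 1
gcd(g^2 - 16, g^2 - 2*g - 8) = g - 4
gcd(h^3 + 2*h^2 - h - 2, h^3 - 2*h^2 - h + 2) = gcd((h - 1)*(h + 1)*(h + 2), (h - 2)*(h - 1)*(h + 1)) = h^2 - 1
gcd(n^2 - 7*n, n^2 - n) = n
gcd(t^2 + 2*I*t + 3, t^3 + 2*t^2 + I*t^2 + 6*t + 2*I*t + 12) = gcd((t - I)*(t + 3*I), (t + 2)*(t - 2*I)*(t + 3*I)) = t + 3*I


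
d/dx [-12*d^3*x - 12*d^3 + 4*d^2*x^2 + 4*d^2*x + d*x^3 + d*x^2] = d*(-12*d^2 + 8*d*x + 4*d + 3*x^2 + 2*x)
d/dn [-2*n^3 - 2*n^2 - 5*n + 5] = -6*n^2 - 4*n - 5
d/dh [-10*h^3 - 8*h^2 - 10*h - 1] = -30*h^2 - 16*h - 10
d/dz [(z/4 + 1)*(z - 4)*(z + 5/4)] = 3*z^2/4 + 5*z/8 - 4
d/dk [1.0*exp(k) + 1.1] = 1.0*exp(k)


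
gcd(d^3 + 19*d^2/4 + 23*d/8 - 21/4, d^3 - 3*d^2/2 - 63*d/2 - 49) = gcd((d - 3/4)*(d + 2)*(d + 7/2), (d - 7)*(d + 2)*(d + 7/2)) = d^2 + 11*d/2 + 7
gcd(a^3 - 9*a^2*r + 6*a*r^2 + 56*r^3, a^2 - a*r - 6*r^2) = a + 2*r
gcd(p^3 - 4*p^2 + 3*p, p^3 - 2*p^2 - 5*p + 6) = p^2 - 4*p + 3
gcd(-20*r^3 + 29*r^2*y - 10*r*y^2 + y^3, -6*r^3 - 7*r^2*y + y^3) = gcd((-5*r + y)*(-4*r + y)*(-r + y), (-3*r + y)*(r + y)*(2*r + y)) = 1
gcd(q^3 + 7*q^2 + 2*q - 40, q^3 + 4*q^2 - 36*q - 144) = q + 4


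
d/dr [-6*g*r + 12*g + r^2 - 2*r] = -6*g + 2*r - 2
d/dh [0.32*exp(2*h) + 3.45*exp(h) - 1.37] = (0.64*exp(h) + 3.45)*exp(h)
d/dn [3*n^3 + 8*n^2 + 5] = n*(9*n + 16)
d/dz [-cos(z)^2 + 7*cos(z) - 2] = (2*cos(z) - 7)*sin(z)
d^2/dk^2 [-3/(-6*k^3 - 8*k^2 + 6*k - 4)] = 3*(-(9*k + 4)*(3*k^3 + 4*k^2 - 3*k + 2) + (9*k^2 + 8*k - 3)^2)/(3*k^3 + 4*k^2 - 3*k + 2)^3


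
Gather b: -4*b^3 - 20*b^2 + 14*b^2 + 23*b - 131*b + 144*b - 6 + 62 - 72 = -4*b^3 - 6*b^2 + 36*b - 16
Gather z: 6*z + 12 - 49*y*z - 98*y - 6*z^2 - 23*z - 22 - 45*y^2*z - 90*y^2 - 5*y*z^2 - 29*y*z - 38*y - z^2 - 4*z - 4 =-90*y^2 - 136*y + z^2*(-5*y - 7) + z*(-45*y^2 - 78*y - 21) - 14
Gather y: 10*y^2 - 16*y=10*y^2 - 16*y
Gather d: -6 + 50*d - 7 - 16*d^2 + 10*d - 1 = -16*d^2 + 60*d - 14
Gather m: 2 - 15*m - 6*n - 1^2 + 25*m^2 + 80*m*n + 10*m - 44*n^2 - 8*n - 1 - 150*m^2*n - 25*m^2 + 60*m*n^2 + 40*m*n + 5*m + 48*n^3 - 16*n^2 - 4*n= -150*m^2*n + m*(60*n^2 + 120*n) + 48*n^3 - 60*n^2 - 18*n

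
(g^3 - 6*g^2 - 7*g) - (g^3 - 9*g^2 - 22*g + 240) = 3*g^2 + 15*g - 240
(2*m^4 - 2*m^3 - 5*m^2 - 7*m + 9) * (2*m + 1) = 4*m^5 - 2*m^4 - 12*m^3 - 19*m^2 + 11*m + 9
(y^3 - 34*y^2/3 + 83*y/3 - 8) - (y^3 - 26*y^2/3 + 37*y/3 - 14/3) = -8*y^2/3 + 46*y/3 - 10/3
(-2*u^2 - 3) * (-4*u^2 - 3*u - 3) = 8*u^4 + 6*u^3 + 18*u^2 + 9*u + 9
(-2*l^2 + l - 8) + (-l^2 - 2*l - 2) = -3*l^2 - l - 10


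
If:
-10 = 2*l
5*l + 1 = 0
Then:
No Solution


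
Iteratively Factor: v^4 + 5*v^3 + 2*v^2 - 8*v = (v)*(v^3 + 5*v^2 + 2*v - 8) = v*(v + 2)*(v^2 + 3*v - 4) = v*(v - 1)*(v + 2)*(v + 4)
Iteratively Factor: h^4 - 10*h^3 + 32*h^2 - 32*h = (h)*(h^3 - 10*h^2 + 32*h - 32) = h*(h - 2)*(h^2 - 8*h + 16) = h*(h - 4)*(h - 2)*(h - 4)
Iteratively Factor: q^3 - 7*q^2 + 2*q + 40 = (q + 2)*(q^2 - 9*q + 20) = (q - 5)*(q + 2)*(q - 4)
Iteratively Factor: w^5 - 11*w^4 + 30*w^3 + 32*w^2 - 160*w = (w - 4)*(w^4 - 7*w^3 + 2*w^2 + 40*w) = (w - 4)*(w + 2)*(w^3 - 9*w^2 + 20*w) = w*(w - 4)*(w + 2)*(w^2 - 9*w + 20) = w*(w - 4)^2*(w + 2)*(w - 5)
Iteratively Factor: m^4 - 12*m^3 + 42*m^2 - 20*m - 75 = (m + 1)*(m^3 - 13*m^2 + 55*m - 75) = (m - 5)*(m + 1)*(m^2 - 8*m + 15) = (m - 5)*(m - 3)*(m + 1)*(m - 5)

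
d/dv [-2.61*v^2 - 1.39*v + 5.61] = -5.22*v - 1.39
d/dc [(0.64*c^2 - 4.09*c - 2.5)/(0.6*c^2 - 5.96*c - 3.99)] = (-1.3604*c^2 - 2.1072*c + 1.4191)/(0.36*c^4 - 7.152*c^3 + 30.7336*c^2 + 47.5608*c + 15.9201)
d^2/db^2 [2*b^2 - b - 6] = 4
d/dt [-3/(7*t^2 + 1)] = 42*t/(7*t^2 + 1)^2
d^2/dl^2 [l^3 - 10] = 6*l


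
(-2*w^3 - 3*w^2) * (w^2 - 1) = -2*w^5 - 3*w^4 + 2*w^3 + 3*w^2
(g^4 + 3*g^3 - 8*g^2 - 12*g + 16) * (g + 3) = g^5 + 6*g^4 + g^3 - 36*g^2 - 20*g + 48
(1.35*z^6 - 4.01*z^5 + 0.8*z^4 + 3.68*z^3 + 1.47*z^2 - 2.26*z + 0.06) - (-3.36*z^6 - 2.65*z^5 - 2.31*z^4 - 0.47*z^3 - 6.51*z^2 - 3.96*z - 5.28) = 4.71*z^6 - 1.36*z^5 + 3.11*z^4 + 4.15*z^3 + 7.98*z^2 + 1.7*z + 5.34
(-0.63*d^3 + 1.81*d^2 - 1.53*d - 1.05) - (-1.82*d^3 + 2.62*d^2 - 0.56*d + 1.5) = 1.19*d^3 - 0.81*d^2 - 0.97*d - 2.55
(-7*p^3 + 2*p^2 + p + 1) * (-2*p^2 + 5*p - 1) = 14*p^5 - 39*p^4 + 15*p^3 + p^2 + 4*p - 1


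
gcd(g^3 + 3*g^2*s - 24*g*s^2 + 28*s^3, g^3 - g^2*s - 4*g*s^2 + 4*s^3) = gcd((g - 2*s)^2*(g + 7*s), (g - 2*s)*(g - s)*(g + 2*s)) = -g + 2*s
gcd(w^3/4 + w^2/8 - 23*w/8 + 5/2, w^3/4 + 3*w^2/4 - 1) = w - 1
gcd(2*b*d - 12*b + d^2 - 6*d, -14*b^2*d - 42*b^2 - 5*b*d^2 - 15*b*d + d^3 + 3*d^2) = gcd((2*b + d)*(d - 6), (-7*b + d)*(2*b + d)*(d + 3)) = 2*b + d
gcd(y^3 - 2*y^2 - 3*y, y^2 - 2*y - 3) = y^2 - 2*y - 3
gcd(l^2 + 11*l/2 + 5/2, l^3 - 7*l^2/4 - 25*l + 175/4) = l + 5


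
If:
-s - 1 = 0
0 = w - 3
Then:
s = -1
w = 3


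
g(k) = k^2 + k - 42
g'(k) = 2*k + 1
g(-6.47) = -6.61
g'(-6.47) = -11.94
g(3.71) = -24.53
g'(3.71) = 8.42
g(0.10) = -41.89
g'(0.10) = 1.20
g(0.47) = -41.31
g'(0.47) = 1.94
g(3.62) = -25.28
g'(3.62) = 8.24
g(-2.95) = -36.25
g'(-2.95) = -4.90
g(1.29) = -39.05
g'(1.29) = 3.58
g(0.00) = -42.00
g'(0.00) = 1.00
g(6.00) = 0.00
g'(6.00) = 13.00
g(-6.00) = -12.00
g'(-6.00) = -11.00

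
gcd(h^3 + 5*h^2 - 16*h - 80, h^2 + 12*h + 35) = h + 5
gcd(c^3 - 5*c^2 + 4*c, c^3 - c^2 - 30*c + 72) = c - 4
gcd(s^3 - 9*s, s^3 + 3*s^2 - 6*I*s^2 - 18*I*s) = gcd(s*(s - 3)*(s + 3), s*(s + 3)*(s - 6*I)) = s^2 + 3*s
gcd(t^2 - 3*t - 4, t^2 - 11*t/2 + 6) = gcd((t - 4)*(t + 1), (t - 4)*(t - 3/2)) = t - 4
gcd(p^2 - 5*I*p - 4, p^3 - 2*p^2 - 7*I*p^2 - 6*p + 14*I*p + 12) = p - I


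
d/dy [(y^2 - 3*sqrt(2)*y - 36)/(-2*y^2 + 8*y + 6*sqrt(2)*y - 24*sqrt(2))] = 2*(y^2 - 18*y - 6*sqrt(2)*y + 27*sqrt(2) + 54)/(y^4 - 6*sqrt(2)*y^3 - 8*y^3 + 34*y^2 + 48*sqrt(2)*y^2 - 144*y - 96*sqrt(2)*y + 288)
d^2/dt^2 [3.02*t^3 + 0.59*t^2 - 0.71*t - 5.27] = 18.12*t + 1.18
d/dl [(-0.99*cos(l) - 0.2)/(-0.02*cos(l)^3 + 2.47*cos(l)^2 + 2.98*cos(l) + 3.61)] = (0.0396*cos(l)^3 - 2.4333*cos(l)^2 - 0.988*cos(l) + 2.9779)*sin(l)/(0.0004*cos(l)^6 - 0.0988*cos(l)^5 + 5.9817*cos(l)^4 + 14.5768*cos(l)^3 + 26.7138*cos(l)^2 + 21.5156*cos(l) + 13.0321)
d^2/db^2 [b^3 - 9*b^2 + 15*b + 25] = 6*b - 18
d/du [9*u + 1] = 9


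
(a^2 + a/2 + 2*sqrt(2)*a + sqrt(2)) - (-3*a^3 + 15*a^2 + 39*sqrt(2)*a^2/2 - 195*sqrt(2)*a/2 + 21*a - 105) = 3*a^3 - 39*sqrt(2)*a^2/2 - 14*a^2 - 41*a/2 + 199*sqrt(2)*a/2 + sqrt(2) + 105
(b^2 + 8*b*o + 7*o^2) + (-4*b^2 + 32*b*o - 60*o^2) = -3*b^2 + 40*b*o - 53*o^2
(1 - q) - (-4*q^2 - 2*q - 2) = 4*q^2 + q + 3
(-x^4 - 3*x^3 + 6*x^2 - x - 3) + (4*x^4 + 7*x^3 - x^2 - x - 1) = 3*x^4 + 4*x^3 + 5*x^2 - 2*x - 4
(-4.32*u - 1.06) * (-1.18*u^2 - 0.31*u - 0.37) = 5.0976*u^3 + 2.59*u^2 + 1.927*u + 0.3922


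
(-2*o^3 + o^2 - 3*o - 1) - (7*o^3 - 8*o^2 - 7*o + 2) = -9*o^3 + 9*o^2 + 4*o - 3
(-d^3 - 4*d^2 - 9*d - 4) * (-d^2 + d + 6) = d^5 + 3*d^4 - d^3 - 29*d^2 - 58*d - 24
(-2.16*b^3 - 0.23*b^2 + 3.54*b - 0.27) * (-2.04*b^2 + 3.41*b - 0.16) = 4.4064*b^5 - 6.8964*b^4 - 7.6603*b^3 + 12.659*b^2 - 1.4871*b + 0.0432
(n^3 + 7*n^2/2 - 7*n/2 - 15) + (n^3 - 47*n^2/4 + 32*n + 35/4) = 2*n^3 - 33*n^2/4 + 57*n/2 - 25/4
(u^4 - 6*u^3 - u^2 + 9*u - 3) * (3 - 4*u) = -4*u^5 + 27*u^4 - 14*u^3 - 39*u^2 + 39*u - 9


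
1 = 1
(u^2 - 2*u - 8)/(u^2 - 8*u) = (u^2 - 2*u - 8)/(u*(u - 8))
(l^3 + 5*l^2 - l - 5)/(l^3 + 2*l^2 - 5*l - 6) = (l^2 + 4*l - 5)/(l^2 + l - 6)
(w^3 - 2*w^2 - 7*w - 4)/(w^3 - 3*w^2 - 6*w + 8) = (w^2 + 2*w + 1)/(w^2 + w - 2)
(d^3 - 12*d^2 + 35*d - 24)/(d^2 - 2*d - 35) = (-d^3 + 12*d^2 - 35*d + 24)/(-d^2 + 2*d + 35)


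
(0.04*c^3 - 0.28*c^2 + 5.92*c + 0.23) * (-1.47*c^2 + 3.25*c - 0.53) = -0.0588*c^5 + 0.5416*c^4 - 9.6336*c^3 + 19.0503*c^2 - 2.3901*c - 0.1219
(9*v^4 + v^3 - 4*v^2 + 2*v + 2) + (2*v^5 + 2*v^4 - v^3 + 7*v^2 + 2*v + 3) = 2*v^5 + 11*v^4 + 3*v^2 + 4*v + 5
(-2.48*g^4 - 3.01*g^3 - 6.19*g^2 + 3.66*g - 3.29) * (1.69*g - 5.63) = -4.1912*g^5 + 8.8755*g^4 + 6.4852*g^3 + 41.0351*g^2 - 26.1659*g + 18.5227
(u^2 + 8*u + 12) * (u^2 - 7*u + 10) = u^4 + u^3 - 34*u^2 - 4*u + 120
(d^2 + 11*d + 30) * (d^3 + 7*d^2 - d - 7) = d^5 + 18*d^4 + 106*d^3 + 192*d^2 - 107*d - 210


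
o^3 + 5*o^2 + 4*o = o*(o + 1)*(o + 4)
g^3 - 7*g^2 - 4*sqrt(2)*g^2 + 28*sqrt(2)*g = g*(g - 7)*(g - 4*sqrt(2))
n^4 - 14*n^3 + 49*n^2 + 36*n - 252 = (n - 7)*(n - 6)*(n - 3)*(n + 2)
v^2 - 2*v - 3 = (v - 3)*(v + 1)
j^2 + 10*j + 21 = (j + 3)*(j + 7)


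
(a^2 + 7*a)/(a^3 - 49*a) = 1/(a - 7)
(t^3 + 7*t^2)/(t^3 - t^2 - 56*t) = t/(t - 8)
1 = 1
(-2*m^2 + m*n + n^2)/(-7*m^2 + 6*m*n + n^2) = (2*m + n)/(7*m + n)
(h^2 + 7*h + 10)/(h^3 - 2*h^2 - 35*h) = (h + 2)/(h*(h - 7))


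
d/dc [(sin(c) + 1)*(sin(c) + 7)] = 2*(sin(c) + 4)*cos(c)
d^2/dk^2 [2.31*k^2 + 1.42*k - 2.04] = 4.62000000000000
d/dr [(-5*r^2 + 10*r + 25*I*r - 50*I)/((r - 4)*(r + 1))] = (r^2*(5 - 25*I) + r*(40 + 100*I) - 40 - 250*I)/(r^4 - 6*r^3 + r^2 + 24*r + 16)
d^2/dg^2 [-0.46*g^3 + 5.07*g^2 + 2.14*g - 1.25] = 10.14 - 2.76*g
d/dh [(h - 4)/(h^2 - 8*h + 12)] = (h^2 - 8*h - 2*(h - 4)^2 + 12)/(h^2 - 8*h + 12)^2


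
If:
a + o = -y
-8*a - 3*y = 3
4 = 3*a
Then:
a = 4/3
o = 29/9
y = -41/9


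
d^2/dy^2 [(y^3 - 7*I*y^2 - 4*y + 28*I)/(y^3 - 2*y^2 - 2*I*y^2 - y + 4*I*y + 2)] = (y*(4 - 10*I) + 26 - 76*I)/(y^4 - 4*I*y^3 - 6*y^2 + 4*I*y + 1)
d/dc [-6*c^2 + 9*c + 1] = 9 - 12*c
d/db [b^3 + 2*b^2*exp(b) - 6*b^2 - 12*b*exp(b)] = 2*b^2*exp(b) + 3*b^2 - 8*b*exp(b) - 12*b - 12*exp(b)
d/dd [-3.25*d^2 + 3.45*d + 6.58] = 3.45 - 6.5*d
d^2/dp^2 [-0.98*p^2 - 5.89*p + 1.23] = -1.96000000000000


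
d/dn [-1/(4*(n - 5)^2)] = 1/(2*(n - 5)^3)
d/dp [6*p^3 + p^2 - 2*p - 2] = 18*p^2 + 2*p - 2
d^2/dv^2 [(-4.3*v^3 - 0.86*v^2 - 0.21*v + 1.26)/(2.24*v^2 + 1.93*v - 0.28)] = (5.6843418860808e-14*v^5 - 32.099548*v^3 + 48.639024*v^2 + 29.8704*v + 10.605476)/(11.239424*v^6 + 29.051904*v^5 + 20.816544*v^4 - 0.0739190000000018*v^3 - 2.602068*v^2 + 0.453936*v - 0.021952)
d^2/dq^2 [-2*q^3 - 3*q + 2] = -12*q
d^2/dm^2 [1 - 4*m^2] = -8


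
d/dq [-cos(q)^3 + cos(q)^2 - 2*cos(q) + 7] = (3*cos(q)^2 - 2*cos(q) + 2)*sin(q)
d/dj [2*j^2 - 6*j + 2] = 4*j - 6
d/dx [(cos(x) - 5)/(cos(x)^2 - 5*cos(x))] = sin(x)/cos(x)^2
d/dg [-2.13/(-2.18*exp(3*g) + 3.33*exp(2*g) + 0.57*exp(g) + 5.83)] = (-13.9302*exp(2*g) + 14.1858*exp(g) + 1.2141)*exp(g)/(-2.18*exp(3*g) + 3.33*exp(2*g) + 0.57*exp(g) + 5.83)^2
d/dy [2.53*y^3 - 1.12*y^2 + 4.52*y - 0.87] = 7.59*y^2 - 2.24*y + 4.52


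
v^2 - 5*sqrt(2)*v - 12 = (v - 6*sqrt(2))*(v + sqrt(2))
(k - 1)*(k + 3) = k^2 + 2*k - 3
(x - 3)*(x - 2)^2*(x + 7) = x^4 - 33*x^2 + 100*x - 84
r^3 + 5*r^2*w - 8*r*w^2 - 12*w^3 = (r - 2*w)*(r + w)*(r + 6*w)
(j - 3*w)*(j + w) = j^2 - 2*j*w - 3*w^2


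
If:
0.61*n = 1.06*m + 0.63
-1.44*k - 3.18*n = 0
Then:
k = -2.20833333333333*n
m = 0.575471698113208*n - 0.594339622641509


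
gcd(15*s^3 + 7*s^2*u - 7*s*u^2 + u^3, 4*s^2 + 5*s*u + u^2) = s + u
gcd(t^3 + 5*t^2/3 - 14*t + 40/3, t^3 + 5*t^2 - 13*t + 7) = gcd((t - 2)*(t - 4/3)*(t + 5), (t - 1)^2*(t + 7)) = 1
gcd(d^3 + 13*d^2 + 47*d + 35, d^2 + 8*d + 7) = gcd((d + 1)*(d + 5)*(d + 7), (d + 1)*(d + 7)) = d^2 + 8*d + 7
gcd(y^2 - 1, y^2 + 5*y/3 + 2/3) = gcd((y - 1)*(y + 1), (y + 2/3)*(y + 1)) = y + 1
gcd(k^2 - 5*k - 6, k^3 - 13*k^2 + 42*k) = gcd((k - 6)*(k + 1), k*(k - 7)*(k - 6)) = k - 6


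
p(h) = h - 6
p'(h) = 1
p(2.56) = -3.44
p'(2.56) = 1.00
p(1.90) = -4.10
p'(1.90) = 1.00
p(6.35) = 0.35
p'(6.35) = 1.00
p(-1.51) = -7.51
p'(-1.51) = 1.00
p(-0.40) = -6.40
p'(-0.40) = 1.00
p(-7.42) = -13.42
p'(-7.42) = 1.00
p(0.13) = -5.87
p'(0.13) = 1.00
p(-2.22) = -8.22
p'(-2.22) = 1.00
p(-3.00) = -9.00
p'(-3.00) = 1.00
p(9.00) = 3.00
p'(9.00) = 1.00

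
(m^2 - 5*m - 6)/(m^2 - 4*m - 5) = (m - 6)/(m - 5)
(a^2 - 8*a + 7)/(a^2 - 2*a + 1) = (a - 7)/(a - 1)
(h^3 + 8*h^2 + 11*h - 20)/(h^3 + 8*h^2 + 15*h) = (h^2 + 3*h - 4)/(h*(h + 3))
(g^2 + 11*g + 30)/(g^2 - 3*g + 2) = (g^2 + 11*g + 30)/(g^2 - 3*g + 2)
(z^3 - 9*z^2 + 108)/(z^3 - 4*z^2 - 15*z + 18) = (z - 6)/(z - 1)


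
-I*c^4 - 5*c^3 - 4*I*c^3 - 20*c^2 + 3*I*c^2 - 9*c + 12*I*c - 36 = (c + 4)*(c - 3*I)^2*(-I*c + 1)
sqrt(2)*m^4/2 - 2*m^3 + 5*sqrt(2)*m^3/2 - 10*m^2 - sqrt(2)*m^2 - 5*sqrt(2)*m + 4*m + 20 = (m + 5)*(m - 2*sqrt(2))*(m - sqrt(2))*(sqrt(2)*m/2 + 1)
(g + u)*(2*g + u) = 2*g^2 + 3*g*u + u^2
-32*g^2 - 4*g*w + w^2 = (-8*g + w)*(4*g + w)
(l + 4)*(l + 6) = l^2 + 10*l + 24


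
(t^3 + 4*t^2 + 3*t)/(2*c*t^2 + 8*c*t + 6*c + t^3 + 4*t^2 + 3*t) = t/(2*c + t)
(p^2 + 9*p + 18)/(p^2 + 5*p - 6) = (p + 3)/(p - 1)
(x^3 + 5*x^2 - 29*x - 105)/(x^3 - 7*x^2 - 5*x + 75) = (x + 7)/(x - 5)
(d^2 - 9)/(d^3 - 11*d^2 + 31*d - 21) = (d + 3)/(d^2 - 8*d + 7)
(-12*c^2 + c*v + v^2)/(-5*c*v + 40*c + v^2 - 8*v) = (12*c^2 - c*v - v^2)/(5*c*v - 40*c - v^2 + 8*v)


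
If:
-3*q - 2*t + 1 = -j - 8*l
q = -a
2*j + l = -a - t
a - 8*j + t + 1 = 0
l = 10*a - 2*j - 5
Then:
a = 241/495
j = 14/99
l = -41/99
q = -241/495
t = -16/45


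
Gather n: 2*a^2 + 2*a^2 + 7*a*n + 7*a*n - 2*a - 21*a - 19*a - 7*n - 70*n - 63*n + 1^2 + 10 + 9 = 4*a^2 - 42*a + n*(14*a - 140) + 20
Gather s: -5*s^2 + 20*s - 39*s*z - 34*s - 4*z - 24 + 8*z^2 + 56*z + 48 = -5*s^2 + s*(-39*z - 14) + 8*z^2 + 52*z + 24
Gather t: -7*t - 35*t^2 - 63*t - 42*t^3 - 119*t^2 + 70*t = -42*t^3 - 154*t^2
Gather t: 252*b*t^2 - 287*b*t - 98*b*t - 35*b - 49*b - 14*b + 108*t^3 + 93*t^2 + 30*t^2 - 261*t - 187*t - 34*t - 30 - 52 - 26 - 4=-98*b + 108*t^3 + t^2*(252*b + 123) + t*(-385*b - 482) - 112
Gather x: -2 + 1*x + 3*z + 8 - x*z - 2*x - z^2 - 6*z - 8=x*(-z - 1) - z^2 - 3*z - 2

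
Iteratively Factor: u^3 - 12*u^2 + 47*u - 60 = (u - 3)*(u^2 - 9*u + 20) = (u - 4)*(u - 3)*(u - 5)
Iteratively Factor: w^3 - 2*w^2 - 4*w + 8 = (w - 2)*(w^2 - 4) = (w - 2)*(w + 2)*(w - 2)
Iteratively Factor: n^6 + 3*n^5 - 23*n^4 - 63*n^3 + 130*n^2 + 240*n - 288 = (n - 2)*(n^5 + 5*n^4 - 13*n^3 - 89*n^2 - 48*n + 144) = (n - 2)*(n - 1)*(n^4 + 6*n^3 - 7*n^2 - 96*n - 144) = (n - 2)*(n - 1)*(n + 3)*(n^3 + 3*n^2 - 16*n - 48) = (n - 2)*(n - 1)*(n + 3)^2*(n^2 - 16) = (n - 4)*(n - 2)*(n - 1)*(n + 3)^2*(n + 4)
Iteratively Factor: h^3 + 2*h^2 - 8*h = (h + 4)*(h^2 - 2*h) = h*(h + 4)*(h - 2)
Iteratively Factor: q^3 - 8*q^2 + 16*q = (q - 4)*(q^2 - 4*q) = q*(q - 4)*(q - 4)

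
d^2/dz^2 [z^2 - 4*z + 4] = 2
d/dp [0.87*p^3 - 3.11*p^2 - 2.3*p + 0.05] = 2.61*p^2 - 6.22*p - 2.3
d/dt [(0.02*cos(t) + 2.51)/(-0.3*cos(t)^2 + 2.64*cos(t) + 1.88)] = (-0.006*cos(t)^2 - 1.506*cos(t) + 6.5888)*sin(t)/(0.09*cos(t)^4 - 1.584*cos(t)^3 + 5.8416*cos(t)^2 + 9.9264*cos(t) + 3.5344)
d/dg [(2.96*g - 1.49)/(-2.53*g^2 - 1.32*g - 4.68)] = (7.4888*g^2 - 7.5394*g - 15.8196)/(6.4009*g^4 + 6.6792*g^3 + 25.4232*g^2 + 12.3552*g + 21.9024)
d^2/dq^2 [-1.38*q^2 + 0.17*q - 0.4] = -2.76000000000000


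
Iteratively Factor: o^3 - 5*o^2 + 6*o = (o - 3)*(o^2 - 2*o) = o*(o - 3)*(o - 2)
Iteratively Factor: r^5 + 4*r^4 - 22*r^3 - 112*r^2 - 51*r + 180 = (r + 3)*(r^4 + r^3 - 25*r^2 - 37*r + 60) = (r - 5)*(r + 3)*(r^3 + 6*r^2 + 5*r - 12) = (r - 5)*(r + 3)^2*(r^2 + 3*r - 4) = (r - 5)*(r + 3)^2*(r + 4)*(r - 1)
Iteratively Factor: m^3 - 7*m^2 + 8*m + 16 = (m - 4)*(m^2 - 3*m - 4) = (m - 4)*(m + 1)*(m - 4)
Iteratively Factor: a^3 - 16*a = (a - 4)*(a^2 + 4*a) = (a - 4)*(a + 4)*(a)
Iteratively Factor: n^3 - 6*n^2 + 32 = (n - 4)*(n^2 - 2*n - 8) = (n - 4)^2*(n + 2)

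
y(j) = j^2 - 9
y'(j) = 2*j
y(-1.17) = -7.63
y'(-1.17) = -2.34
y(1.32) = -7.26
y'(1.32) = 2.64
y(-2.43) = -3.10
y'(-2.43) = -4.86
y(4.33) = 9.75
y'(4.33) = 8.66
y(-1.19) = -7.58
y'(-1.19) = -2.38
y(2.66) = -1.92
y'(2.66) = 5.32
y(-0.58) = -8.66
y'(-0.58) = -1.16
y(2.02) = -4.92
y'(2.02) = 4.04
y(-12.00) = 135.00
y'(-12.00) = -24.00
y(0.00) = -9.00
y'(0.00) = 0.00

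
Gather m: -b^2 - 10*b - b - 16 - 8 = -b^2 - 11*b - 24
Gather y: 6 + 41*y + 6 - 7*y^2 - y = -7*y^2 + 40*y + 12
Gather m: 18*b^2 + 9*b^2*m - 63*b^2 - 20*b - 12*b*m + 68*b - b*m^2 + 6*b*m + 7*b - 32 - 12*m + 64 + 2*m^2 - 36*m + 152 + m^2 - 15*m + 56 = -45*b^2 + 55*b + m^2*(3 - b) + m*(9*b^2 - 6*b - 63) + 240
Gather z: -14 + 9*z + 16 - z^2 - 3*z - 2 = -z^2 + 6*z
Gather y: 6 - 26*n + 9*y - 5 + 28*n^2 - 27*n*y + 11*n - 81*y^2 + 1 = 28*n^2 - 15*n - 81*y^2 + y*(9 - 27*n) + 2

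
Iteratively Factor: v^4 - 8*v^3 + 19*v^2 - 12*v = (v)*(v^3 - 8*v^2 + 19*v - 12) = v*(v - 4)*(v^2 - 4*v + 3) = v*(v - 4)*(v - 3)*(v - 1)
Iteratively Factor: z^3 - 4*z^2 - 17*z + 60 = (z - 5)*(z^2 + z - 12) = (z - 5)*(z + 4)*(z - 3)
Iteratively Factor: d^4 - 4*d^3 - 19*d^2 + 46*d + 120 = (d + 3)*(d^3 - 7*d^2 + 2*d + 40) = (d - 5)*(d + 3)*(d^2 - 2*d - 8) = (d - 5)*(d + 2)*(d + 3)*(d - 4)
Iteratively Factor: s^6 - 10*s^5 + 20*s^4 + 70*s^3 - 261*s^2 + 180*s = (s - 3)*(s^5 - 7*s^4 - s^3 + 67*s^2 - 60*s) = s*(s - 3)*(s^4 - 7*s^3 - s^2 + 67*s - 60) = s*(s - 5)*(s - 3)*(s^3 - 2*s^2 - 11*s + 12) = s*(s - 5)*(s - 4)*(s - 3)*(s^2 + 2*s - 3) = s*(s - 5)*(s - 4)*(s - 3)*(s + 3)*(s - 1)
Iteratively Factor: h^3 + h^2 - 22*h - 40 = (h - 5)*(h^2 + 6*h + 8) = (h - 5)*(h + 4)*(h + 2)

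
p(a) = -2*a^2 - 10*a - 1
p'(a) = -4*a - 10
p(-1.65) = 10.06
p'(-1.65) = -3.40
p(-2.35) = 11.46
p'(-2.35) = -0.60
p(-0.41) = 2.76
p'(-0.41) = -8.36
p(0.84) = -10.81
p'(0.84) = -13.36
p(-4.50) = 3.50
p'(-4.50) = 8.00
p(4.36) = -82.62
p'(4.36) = -27.44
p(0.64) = -8.22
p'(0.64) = -12.56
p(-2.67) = 11.44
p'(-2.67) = 0.68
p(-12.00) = -169.00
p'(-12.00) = 38.00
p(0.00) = -1.00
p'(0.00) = -10.00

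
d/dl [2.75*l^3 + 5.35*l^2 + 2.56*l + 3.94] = 8.25*l^2 + 10.7*l + 2.56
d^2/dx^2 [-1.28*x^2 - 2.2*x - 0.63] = -2.56000000000000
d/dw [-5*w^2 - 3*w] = -10*w - 3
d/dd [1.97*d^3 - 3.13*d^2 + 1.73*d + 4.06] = 5.91*d^2 - 6.26*d + 1.73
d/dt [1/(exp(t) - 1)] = -1/(4*sinh(t/2)^2)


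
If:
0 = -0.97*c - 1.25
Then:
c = -1.29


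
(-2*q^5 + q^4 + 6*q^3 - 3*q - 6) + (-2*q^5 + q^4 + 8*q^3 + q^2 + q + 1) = -4*q^5 + 2*q^4 + 14*q^3 + q^2 - 2*q - 5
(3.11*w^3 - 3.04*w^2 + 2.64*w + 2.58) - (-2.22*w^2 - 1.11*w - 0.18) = 3.11*w^3 - 0.82*w^2 + 3.75*w + 2.76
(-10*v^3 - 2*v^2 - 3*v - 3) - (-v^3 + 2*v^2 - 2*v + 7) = -9*v^3 - 4*v^2 - v - 10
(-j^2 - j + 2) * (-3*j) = 3*j^3 + 3*j^2 - 6*j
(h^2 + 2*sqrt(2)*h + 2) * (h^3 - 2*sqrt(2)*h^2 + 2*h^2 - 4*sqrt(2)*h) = h^5 + 2*h^4 - 6*h^3 - 12*h^2 - 4*sqrt(2)*h^2 - 8*sqrt(2)*h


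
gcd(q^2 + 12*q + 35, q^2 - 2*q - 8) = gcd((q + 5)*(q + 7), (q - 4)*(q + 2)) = 1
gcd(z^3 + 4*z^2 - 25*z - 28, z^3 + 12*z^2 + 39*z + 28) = z^2 + 8*z + 7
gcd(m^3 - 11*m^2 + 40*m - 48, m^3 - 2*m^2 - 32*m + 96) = m^2 - 8*m + 16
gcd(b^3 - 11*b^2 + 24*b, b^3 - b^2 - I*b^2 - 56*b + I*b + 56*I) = b - 8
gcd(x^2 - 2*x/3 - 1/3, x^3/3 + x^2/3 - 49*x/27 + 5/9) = 1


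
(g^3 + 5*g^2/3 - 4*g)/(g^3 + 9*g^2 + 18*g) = (g - 4/3)/(g + 6)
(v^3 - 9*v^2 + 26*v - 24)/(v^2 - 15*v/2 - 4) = 2*(-v^3 + 9*v^2 - 26*v + 24)/(-2*v^2 + 15*v + 8)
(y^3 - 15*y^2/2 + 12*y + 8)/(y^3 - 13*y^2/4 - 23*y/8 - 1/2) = 4*(y - 4)/(4*y + 1)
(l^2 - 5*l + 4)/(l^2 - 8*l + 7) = (l - 4)/(l - 7)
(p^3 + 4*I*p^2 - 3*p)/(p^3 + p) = (p + 3*I)/(p - I)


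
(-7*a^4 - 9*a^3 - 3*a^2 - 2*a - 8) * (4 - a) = 7*a^5 - 19*a^4 - 33*a^3 - 10*a^2 - 32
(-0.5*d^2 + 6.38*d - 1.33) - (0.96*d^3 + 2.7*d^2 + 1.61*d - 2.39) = -0.96*d^3 - 3.2*d^2 + 4.77*d + 1.06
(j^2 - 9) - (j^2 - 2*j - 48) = 2*j + 39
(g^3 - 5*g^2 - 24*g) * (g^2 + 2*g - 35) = g^5 - 3*g^4 - 69*g^3 + 127*g^2 + 840*g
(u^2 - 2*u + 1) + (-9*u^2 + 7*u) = -8*u^2 + 5*u + 1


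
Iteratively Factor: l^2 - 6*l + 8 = (l - 2)*(l - 4)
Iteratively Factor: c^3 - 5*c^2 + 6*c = (c - 3)*(c^2 - 2*c) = (c - 3)*(c - 2)*(c)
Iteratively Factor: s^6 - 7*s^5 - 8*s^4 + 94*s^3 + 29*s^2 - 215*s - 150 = (s - 5)*(s^5 - 2*s^4 - 18*s^3 + 4*s^2 + 49*s + 30) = (s - 5)*(s + 1)*(s^4 - 3*s^3 - 15*s^2 + 19*s + 30) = (s - 5)*(s - 2)*(s + 1)*(s^3 - s^2 - 17*s - 15) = (s - 5)*(s - 2)*(s + 1)*(s + 3)*(s^2 - 4*s - 5) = (s - 5)^2*(s - 2)*(s + 1)*(s + 3)*(s + 1)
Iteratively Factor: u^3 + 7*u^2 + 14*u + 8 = (u + 4)*(u^2 + 3*u + 2) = (u + 2)*(u + 4)*(u + 1)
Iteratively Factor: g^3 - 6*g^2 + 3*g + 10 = (g - 5)*(g^2 - g - 2) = (g - 5)*(g + 1)*(g - 2)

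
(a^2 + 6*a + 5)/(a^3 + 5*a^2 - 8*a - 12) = (a + 5)/(a^2 + 4*a - 12)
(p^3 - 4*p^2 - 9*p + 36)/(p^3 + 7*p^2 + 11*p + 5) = (p^3 - 4*p^2 - 9*p + 36)/(p^3 + 7*p^2 + 11*p + 5)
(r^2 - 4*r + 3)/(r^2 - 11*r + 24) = (r - 1)/(r - 8)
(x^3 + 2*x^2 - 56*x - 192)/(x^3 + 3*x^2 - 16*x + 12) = (x^2 - 4*x - 32)/(x^2 - 3*x + 2)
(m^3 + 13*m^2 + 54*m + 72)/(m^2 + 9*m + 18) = m + 4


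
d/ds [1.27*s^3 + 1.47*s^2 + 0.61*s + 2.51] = 3.81*s^2 + 2.94*s + 0.61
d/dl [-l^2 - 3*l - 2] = -2*l - 3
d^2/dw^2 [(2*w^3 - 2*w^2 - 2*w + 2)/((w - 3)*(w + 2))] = 4*(5*w^3 + 3*w^2 + 87*w - 23)/(w^6 - 3*w^5 - 15*w^4 + 35*w^3 + 90*w^2 - 108*w - 216)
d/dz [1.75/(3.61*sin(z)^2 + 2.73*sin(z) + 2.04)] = -(12.635*sin(z) + 4.7775)*cos(z)/(3.61*sin(z)^2 + 2.73*sin(z) + 2.04)^2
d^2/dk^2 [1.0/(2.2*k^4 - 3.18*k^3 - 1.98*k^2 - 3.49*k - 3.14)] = ((-26.4*k^2 + 19.08*k + 3.96)*(-2.2*k^4 + 3.18*k^3 + 1.98*k^2 + 3.49*k + 3.14) - 1.0*(-17.6*k^3 + 19.08*k^2 + 7.92*k + 6.98)*(-8.8*k^3 + 9.54*k^2 + 3.96*k + 3.49))/(-2.2*k^4 + 3.18*k^3 + 1.98*k^2 + 3.49*k + 3.14)^3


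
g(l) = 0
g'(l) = 0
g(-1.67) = 0.00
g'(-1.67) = 0.00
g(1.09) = 0.00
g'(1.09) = 0.00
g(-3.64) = 0.00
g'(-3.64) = 0.00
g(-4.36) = 0.00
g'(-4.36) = 0.00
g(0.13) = 0.00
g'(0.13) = 0.00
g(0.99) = 0.00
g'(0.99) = 0.00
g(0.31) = 0.00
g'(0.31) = 0.00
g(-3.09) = 0.00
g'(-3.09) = 0.00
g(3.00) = 0.00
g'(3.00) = 0.00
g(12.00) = 0.00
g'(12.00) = 0.00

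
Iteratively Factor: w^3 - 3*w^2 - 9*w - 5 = (w + 1)*(w^2 - 4*w - 5) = (w + 1)^2*(w - 5)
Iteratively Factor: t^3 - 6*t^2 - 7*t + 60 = (t + 3)*(t^2 - 9*t + 20) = (t - 5)*(t + 3)*(t - 4)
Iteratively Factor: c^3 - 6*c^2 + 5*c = (c)*(c^2 - 6*c + 5) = c*(c - 1)*(c - 5)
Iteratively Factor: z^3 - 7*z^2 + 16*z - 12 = (z - 3)*(z^2 - 4*z + 4) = (z - 3)*(z - 2)*(z - 2)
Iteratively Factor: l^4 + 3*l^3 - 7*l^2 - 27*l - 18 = (l + 1)*(l^3 + 2*l^2 - 9*l - 18) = (l + 1)*(l + 2)*(l^2 - 9) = (l - 3)*(l + 1)*(l + 2)*(l + 3)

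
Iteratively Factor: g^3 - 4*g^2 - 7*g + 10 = (g + 2)*(g^2 - 6*g + 5) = (g - 5)*(g + 2)*(g - 1)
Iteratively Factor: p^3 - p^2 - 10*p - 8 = (p - 4)*(p^2 + 3*p + 2) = (p - 4)*(p + 1)*(p + 2)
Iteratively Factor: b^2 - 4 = (b + 2)*(b - 2)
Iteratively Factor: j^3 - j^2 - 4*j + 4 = (j - 2)*(j^2 + j - 2) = (j - 2)*(j + 2)*(j - 1)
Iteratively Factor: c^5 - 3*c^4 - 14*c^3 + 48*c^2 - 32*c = (c)*(c^4 - 3*c^3 - 14*c^2 + 48*c - 32) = c*(c - 1)*(c^3 - 2*c^2 - 16*c + 32) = c*(c - 1)*(c + 4)*(c^2 - 6*c + 8) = c*(c - 2)*(c - 1)*(c + 4)*(c - 4)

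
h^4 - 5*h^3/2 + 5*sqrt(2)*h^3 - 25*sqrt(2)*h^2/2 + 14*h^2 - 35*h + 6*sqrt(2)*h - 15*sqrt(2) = (h - 5/2)*(h + sqrt(2))^2*(h + 3*sqrt(2))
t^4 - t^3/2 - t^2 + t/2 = t*(t - 1)*(t - 1/2)*(t + 1)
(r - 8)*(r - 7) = r^2 - 15*r + 56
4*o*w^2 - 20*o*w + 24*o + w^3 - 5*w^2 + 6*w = (4*o + w)*(w - 3)*(w - 2)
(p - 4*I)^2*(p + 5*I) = p^3 - 3*I*p^2 + 24*p - 80*I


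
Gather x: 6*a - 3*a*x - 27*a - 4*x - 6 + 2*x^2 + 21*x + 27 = -21*a + 2*x^2 + x*(17 - 3*a) + 21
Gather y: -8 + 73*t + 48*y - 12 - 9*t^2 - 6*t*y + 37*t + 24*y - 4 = -9*t^2 + 110*t + y*(72 - 6*t) - 24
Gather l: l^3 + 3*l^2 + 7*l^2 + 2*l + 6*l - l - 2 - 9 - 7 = l^3 + 10*l^2 + 7*l - 18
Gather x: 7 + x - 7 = x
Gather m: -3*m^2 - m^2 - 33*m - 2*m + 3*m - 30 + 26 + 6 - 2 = -4*m^2 - 32*m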